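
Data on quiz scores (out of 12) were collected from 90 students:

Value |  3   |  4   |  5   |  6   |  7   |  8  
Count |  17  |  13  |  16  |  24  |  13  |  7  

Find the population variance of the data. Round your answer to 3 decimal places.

2.373

Values: 3, 4, 5, 6, 7, 8
n = 90, Σfx = 474, mean = 5.2667
Σfx² = 2710
Σf(x − x̄)² = Σfx² − (Σfx)²/n = 2710 − 474²/90 = 213.6000
Population variance = 213.6000 / 90 = 2.3733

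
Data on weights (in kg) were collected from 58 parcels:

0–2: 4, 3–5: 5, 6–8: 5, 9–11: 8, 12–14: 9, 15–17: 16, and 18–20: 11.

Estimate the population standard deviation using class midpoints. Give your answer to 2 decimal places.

Midpoints: 1, 4, 7, 10, 13, 16, 19
n = 58, Σfm = 721, mean = 12.4310
Σfm² = 10717
Σf(m − x̄)² = Σfm² − (Σfm)²/n = 10717 − 721²/58 = 1754.2241
Population variance = 1754.2241 / 58 = 30.2452
Standard deviation = √30.2452 = 5.4996

5.50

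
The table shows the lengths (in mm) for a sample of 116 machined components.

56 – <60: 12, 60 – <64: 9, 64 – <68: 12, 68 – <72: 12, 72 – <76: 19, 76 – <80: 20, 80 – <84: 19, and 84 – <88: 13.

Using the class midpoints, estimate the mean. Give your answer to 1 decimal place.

73.5

Midpoints: 58, 62, 66, 70, 74, 78, 82, 86
Σfm = 12×58 + 9×62 + 12×66 + 12×70 + 19×74 + 20×78 + 19×82 + 13×86 = 8528
n = Σf = 116
Mean = 8528 / 116 = 73.5172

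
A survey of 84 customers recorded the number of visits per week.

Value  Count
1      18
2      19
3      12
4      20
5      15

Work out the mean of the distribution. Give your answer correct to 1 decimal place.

2.9

Values: 1, 2, 3, 4, 5
Σfx = 18×1 + 19×2 + 12×3 + 20×4 + 15×5 = 247
n = Σf = 84
Mean = 247 / 84 = 2.9405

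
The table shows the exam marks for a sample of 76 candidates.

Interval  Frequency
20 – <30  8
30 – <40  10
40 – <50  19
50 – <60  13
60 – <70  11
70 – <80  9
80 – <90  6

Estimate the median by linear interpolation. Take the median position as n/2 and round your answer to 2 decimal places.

Cumulative frequencies: 8, 18, 37, 50, 61, 70, 76
n = 76; position = n/2 = 38.
This falls in the class 50 – <60: L = 50, F = 37, f = 13, h = 10.
Median ≈ 50 + ((38 − 37) / 13) × 10 = 50.7692

50.77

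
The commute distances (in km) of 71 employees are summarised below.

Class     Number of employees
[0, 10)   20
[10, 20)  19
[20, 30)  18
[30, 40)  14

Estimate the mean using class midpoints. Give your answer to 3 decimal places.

Midpoints: 5, 15, 25, 35
Σfm = 20×5 + 19×15 + 18×25 + 14×35 = 1325
n = Σf = 71
Mean = 1325 / 71 = 18.6620

18.662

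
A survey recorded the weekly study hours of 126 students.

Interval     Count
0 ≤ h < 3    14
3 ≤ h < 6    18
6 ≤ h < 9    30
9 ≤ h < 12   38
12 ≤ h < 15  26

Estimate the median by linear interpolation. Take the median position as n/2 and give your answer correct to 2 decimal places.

9.08

Cumulative frequencies: 14, 32, 62, 100, 126
n = 126; position = n/2 = 63.
This falls in the class 9 ≤ h < 12: L = 9, F = 62, f = 38, h = 3.
Median ≈ 9 + ((63 − 62) / 38) × 3 = 9.0789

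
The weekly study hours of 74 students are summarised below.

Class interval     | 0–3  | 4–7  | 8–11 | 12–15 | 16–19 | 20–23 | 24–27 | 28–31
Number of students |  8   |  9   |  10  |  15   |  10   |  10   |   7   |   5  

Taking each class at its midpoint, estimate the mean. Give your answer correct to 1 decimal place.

14.5

Midpoints: 1.5, 5.5, 9.5, 13.5, 17.5, 21.5, 25.5, 29.5
Σfm = 8×1.5 + 9×5.5 + 10×9.5 + 15×13.5 + 10×17.5 + 10×21.5 + 7×25.5 + 5×29.5 = 1075
n = Σf = 74
Mean = 1075 / 74 = 14.5270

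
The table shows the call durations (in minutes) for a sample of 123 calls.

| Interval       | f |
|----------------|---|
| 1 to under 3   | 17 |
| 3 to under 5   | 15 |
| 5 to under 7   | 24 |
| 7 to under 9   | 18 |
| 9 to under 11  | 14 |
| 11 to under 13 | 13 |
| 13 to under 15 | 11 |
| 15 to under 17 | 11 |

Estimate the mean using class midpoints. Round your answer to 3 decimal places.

8.195

Midpoints: 2, 4, 6, 8, 10, 12, 14, 16
Σfm = 17×2 + 15×4 + 24×6 + 18×8 + 14×10 + 13×12 + 11×14 + 11×16 = 1008
n = Σf = 123
Mean = 1008 / 123 = 8.1951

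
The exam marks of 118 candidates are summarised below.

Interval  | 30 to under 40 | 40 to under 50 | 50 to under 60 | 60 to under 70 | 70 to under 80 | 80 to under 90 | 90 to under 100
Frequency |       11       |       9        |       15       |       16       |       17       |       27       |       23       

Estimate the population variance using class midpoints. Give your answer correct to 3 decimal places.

369.147

Midpoints: 35, 45, 55, 65, 75, 85, 95
n = 118, Σfm = 8410, mean = 71.2712
Σfm² = 642950
Σf(m − x̄)² = Σfm² − (Σfm)²/n = 642950 − 8410²/118 = 43559.3220
Population variance = 43559.3220 / 118 = 369.1468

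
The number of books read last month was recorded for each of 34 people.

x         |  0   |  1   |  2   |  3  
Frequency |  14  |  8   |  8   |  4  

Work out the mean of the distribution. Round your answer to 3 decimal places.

Values: 0, 1, 2, 3
Σfx = 14×0 + 8×1 + 8×2 + 4×3 = 36
n = Σf = 34
Mean = 36 / 34 = 1.0588

1.059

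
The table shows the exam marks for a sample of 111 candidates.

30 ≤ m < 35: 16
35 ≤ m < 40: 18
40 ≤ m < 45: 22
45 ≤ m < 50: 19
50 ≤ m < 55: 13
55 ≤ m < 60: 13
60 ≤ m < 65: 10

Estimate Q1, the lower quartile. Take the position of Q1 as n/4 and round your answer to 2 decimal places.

Cumulative frequencies: 16, 34, 56, 75, 88, 101, 111
n = 111; position = n/4 = 27.75.
This falls in the class 35 ≤ m < 40: L = 35, F = 16, f = 18, h = 5.
Lower quartile ≈ 35 + ((27.75 − 16) / 18) × 5 = 38.2639

38.26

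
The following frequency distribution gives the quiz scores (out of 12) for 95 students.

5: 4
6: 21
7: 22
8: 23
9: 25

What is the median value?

Cumulative frequencies: 4, 25, 47, 70, 95
n = 95, so the median is the value in position (n+1)/2 = 48.
Position 48 falls at value 8.

8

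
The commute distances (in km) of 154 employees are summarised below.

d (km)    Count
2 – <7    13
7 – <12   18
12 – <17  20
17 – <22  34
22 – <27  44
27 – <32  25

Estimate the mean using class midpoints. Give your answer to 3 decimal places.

Midpoints: 4.5, 9.5, 14.5, 19.5, 24.5, 29.5
Σfm = 13×4.5 + 18×9.5 + 20×14.5 + 34×19.5 + 44×24.5 + 25×29.5 = 2998
n = Σf = 154
Mean = 2998 / 154 = 19.4675

19.468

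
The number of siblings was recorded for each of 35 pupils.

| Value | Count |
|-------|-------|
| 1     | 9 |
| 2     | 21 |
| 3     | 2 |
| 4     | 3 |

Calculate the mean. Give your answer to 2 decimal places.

Values: 1, 2, 3, 4
Σfx = 9×1 + 21×2 + 2×3 + 3×4 = 69
n = Σf = 35
Mean = 69 / 35 = 1.9714

1.97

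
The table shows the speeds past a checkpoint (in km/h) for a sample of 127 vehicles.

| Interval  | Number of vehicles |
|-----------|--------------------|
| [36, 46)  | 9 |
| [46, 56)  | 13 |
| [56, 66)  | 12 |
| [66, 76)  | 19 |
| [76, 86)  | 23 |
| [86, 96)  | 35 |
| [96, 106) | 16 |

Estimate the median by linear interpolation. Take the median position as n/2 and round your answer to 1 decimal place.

80.6

Cumulative frequencies: 9, 22, 34, 53, 76, 111, 127
n = 127; position = n/2 = 63.5.
This falls in the class [76, 86): L = 76, F = 53, f = 23, h = 10.
Median ≈ 76 + ((63.5 − 53) / 23) × 10 = 80.5652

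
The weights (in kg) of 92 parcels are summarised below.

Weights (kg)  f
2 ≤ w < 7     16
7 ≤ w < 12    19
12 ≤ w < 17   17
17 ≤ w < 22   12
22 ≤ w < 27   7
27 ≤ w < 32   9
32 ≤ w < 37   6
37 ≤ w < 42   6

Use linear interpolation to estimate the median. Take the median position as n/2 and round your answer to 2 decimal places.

15.24

Cumulative frequencies: 16, 35, 52, 64, 71, 80, 86, 92
n = 92; position = n/2 = 46.
This falls in the class 12 ≤ w < 17: L = 12, F = 35, f = 17, h = 5.
Median ≈ 12 + ((46 − 35) / 17) × 5 = 15.2353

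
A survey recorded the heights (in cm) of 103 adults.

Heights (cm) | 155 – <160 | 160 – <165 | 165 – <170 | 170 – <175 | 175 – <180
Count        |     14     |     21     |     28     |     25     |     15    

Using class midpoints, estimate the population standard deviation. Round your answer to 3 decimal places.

6.264

Midpoints: 157.5, 162.5, 167.5, 172.5, 177.5
n = 103, Σfm = 17282.5, mean = 167.7913
Σfm² = 2903893.75
Σf(m − x̄)² = Σfm² − (Σfm)²/n = 2903893.75 − 17282.5²/103 = 4041.2621
Population variance = 4041.2621 / 103 = 39.2356
Standard deviation = √39.2356 = 6.2638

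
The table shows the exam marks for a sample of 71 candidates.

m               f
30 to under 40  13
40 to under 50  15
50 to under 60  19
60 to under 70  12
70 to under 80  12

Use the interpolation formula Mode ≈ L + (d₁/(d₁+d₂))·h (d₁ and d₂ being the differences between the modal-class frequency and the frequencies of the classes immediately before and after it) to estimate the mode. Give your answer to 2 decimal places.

53.64

Modal class: 50 to under 60 (highest frequency 19).
d₁ = 19 − 15 = 4, d₂ = 19 − 12 = 7
Mode ≈ 50 + (4/(4+7)) × 10 = 50 + 3.6364 = 53.6364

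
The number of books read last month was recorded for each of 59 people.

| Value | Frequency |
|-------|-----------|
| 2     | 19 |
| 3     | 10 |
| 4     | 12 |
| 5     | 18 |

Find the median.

4

Cumulative frequencies: 19, 29, 41, 59
n = 59, so the median is the value in position (n+1)/2 = 30.
Position 30 falls at value 4.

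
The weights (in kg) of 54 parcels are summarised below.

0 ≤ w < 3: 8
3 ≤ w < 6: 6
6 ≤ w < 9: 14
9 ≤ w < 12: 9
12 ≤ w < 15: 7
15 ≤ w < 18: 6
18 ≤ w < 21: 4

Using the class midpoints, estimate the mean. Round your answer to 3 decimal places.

Midpoints: 1.5, 4.5, 7.5, 10.5, 13.5, 16.5, 19.5
Σfm = 8×1.5 + 6×4.5 + 14×7.5 + 9×10.5 + 7×13.5 + 6×16.5 + 4×19.5 = 510
n = Σf = 54
Mean = 510 / 54 = 9.4444

9.444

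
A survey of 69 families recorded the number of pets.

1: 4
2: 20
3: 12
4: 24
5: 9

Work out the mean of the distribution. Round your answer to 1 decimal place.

Values: 1, 2, 3, 4, 5
Σfx = 4×1 + 20×2 + 12×3 + 24×4 + 9×5 = 221
n = Σf = 69
Mean = 221 / 69 = 3.2029

3.2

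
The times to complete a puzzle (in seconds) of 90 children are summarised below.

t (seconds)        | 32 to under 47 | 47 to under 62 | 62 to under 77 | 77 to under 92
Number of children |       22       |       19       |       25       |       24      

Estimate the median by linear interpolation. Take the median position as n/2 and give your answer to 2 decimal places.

64.40

Cumulative frequencies: 22, 41, 66, 90
n = 90; position = n/2 = 45.
This falls in the class 62 to under 77: L = 62, F = 41, f = 25, h = 15.
Median ≈ 62 + ((45 − 41) / 25) × 15 = 64.4000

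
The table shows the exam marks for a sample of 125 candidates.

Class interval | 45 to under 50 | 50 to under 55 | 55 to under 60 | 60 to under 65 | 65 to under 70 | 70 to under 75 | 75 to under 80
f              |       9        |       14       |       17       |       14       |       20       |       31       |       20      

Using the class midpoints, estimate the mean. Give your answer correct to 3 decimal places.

65.300

Midpoints: 47.5, 52.5, 57.5, 62.5, 67.5, 72.5, 77.5
Σfm = 9×47.5 + 14×52.5 + 17×57.5 + 14×62.5 + 20×67.5 + 31×72.5 + 20×77.5 = 8162.5
n = Σf = 125
Mean = 8162.5 / 125 = 65.3000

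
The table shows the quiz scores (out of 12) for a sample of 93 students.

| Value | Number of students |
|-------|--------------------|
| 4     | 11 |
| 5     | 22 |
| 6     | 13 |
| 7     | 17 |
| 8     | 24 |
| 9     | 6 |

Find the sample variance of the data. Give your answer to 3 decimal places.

Values: 4, 5, 6, 7, 8, 9
n = 93, Σfx = 597, mean = 6.4194
Σfx² = 4049
Σf(x − x̄)² = Σfx² − (Σfx)²/n = 4049 − 597²/93 = 216.6452
Sample variance = 216.6452 / 92 = 2.3548

2.355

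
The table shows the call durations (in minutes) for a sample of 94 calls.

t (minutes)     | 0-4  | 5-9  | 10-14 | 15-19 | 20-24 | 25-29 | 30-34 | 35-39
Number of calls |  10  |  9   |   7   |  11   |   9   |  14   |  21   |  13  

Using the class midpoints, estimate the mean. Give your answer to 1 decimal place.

Midpoints: 2, 7, 12, 17, 22, 27, 32, 37
Σfm = 10×2 + 9×7 + 7×12 + 11×17 + 9×22 + 14×27 + 21×32 + 13×37 = 2083
n = Σf = 94
Mean = 2083 / 94 = 22.1596

22.2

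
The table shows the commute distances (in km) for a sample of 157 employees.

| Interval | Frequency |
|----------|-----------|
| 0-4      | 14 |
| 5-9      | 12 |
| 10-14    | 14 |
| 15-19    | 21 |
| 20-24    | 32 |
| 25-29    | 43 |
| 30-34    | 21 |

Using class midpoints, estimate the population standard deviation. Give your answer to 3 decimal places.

9.065

Midpoints: 2, 7, 12, 17, 22, 27, 32
n = 157, Σfm = 3174, mean = 20.2166
Σfm² = 77068
Σf(m − x̄)² = Σfm² − (Σfm)²/n = 77068 − 3174²/157 = 12900.6369
Population variance = 12900.6369 / 157 = 82.1697
Standard deviation = √82.1697 = 9.0647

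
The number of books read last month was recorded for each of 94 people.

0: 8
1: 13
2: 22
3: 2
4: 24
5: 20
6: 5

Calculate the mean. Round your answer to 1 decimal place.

3.1

Values: 0, 1, 2, 3, 4, 5, 6
Σfx = 8×0 + 13×1 + 22×2 + 2×3 + 24×4 + 20×5 + 5×6 = 289
n = Σf = 94
Mean = 289 / 94 = 3.0745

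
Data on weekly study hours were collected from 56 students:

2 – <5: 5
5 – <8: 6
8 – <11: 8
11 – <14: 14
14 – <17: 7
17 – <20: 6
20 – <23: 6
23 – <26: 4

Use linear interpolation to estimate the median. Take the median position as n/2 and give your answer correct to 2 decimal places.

Cumulative frequencies: 5, 11, 19, 33, 40, 46, 52, 56
n = 56; position = n/2 = 28.
This falls in the class 11 – <14: L = 11, F = 19, f = 14, h = 3.
Median ≈ 11 + ((28 − 19) / 14) × 3 = 12.9286

12.93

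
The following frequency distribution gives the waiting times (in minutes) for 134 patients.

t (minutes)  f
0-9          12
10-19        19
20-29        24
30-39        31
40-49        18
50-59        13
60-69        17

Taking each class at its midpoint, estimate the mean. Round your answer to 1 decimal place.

34.3

Midpoints: 4.5, 14.5, 24.5, 34.5, 44.5, 54.5, 64.5
Σfm = 12×4.5 + 19×14.5 + 24×24.5 + 31×34.5 + 18×44.5 + 13×54.5 + 17×64.5 = 4593
n = Σf = 134
Mean = 4593 / 134 = 34.2761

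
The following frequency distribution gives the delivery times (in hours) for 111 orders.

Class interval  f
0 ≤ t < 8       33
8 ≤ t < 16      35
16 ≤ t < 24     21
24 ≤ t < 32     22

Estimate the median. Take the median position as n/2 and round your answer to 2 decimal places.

13.14

Cumulative frequencies: 33, 68, 89, 111
n = 111; position = n/2 = 55.5.
This falls in the class 8 ≤ t < 16: L = 8, F = 33, f = 35, h = 8.
Median ≈ 8 + ((55.5 − 33) / 35) × 8 = 13.1429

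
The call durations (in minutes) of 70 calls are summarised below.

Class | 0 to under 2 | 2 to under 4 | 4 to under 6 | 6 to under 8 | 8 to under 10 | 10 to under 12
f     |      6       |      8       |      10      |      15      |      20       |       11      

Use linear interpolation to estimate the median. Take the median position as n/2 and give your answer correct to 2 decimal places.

7.47

Cumulative frequencies: 6, 14, 24, 39, 59, 70
n = 70; position = n/2 = 35.
This falls in the class 6 to under 8: L = 6, F = 24, f = 15, h = 2.
Median ≈ 6 + ((35 − 24) / 15) × 2 = 7.4667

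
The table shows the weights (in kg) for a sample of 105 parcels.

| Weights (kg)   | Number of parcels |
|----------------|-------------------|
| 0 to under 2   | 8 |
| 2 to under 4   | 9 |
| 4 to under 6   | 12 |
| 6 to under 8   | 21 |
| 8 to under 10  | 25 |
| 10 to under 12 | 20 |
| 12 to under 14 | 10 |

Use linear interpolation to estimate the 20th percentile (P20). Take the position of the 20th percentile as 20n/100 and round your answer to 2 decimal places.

4.67

Cumulative frequencies: 8, 17, 29, 50, 75, 95, 105
n = 105; position = 20n/100 = 21.
This falls in the class 4 to under 6: L = 4, F = 17, f = 12, h = 2.
20th percentile ≈ 4 + ((21 − 17) / 12) × 2 = 4.6667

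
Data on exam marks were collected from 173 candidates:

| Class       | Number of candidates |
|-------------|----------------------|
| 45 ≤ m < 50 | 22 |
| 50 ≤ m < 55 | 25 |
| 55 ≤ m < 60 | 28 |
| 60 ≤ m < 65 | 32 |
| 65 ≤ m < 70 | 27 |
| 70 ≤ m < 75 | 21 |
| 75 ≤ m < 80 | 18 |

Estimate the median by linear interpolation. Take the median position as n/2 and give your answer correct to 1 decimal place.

61.8

Cumulative frequencies: 22, 47, 75, 107, 134, 155, 173
n = 173; position = n/2 = 86.5.
This falls in the class 60 ≤ m < 65: L = 60, F = 75, f = 32, h = 5.
Median ≈ 60 + ((86.5 − 75) / 32) × 5 = 61.7969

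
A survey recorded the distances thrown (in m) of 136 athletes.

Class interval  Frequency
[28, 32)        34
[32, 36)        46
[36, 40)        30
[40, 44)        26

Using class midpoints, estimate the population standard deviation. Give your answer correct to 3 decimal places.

Midpoints: 30, 34, 38, 42
n = 136, Σfm = 4816, mean = 35.4118
Σfm² = 172960
Σf(m − x̄)² = Σfm² − (Σfm)²/n = 172960 − 4816²/136 = 2416.9412
Population variance = 2416.9412 / 136 = 17.7716
Standard deviation = √17.7716 = 4.2156

4.216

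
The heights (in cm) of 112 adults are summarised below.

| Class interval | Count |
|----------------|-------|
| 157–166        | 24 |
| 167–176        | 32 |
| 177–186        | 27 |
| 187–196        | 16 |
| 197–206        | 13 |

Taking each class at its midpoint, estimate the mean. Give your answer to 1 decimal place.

Midpoints: 161.5, 171.5, 181.5, 191.5, 201.5
Σfm = 24×161.5 + 32×171.5 + 27×181.5 + 16×191.5 + 13×201.5 = 19948
n = Σf = 112
Mean = 19948 / 112 = 178.1071

178.1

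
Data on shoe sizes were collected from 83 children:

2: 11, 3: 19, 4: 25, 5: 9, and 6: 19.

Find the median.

Cumulative frequencies: 11, 30, 55, 64, 83
n = 83, so the median is the value in position (n+1)/2 = 42.
Position 42 falls at value 4.

4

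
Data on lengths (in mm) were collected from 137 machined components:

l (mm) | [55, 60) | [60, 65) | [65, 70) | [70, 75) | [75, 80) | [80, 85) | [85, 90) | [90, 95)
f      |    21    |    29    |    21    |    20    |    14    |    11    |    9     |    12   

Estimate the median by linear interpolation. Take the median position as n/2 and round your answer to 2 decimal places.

69.40

Cumulative frequencies: 21, 50, 71, 91, 105, 116, 125, 137
n = 137; position = n/2 = 68.5.
This falls in the class [65, 70): L = 65, F = 50, f = 21, h = 5.
Median ≈ 65 + ((68.5 − 50) / 21) × 5 = 69.4048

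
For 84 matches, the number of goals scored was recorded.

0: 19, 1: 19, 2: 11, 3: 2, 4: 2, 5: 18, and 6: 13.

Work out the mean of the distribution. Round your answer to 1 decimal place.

Values: 0, 1, 2, 3, 4, 5, 6
Σfx = 19×0 + 19×1 + 11×2 + 2×3 + 2×4 + 18×5 + 13×6 = 223
n = Σf = 84
Mean = 223 / 84 = 2.6548

2.7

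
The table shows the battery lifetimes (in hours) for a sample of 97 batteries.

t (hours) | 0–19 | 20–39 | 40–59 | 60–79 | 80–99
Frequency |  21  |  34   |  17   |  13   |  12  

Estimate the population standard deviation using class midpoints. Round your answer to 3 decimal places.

25.952

Midpoints: 9.5, 29.5, 49.5, 69.5, 89.5
n = 97, Σfm = 4021.5, mean = 41.4588
Σfm² = 232054.25
Σf(m − x̄)² = Σfm² − (Σfm)²/n = 232054.25 − 4021.5²/97 = 65327.8351
Population variance = 65327.8351 / 97 = 673.4828
Standard deviation = √673.4828 = 25.9515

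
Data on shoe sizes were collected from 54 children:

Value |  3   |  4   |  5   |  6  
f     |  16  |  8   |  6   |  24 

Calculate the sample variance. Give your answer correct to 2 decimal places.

Values: 3, 4, 5, 6
n = 54, Σfx = 254, mean = 4.7037
Σfx² = 1286
Σf(x − x̄)² = Σfx² − (Σfx)²/n = 1286 − 254²/54 = 91.2593
Sample variance = 91.2593 / 53 = 1.7219

1.72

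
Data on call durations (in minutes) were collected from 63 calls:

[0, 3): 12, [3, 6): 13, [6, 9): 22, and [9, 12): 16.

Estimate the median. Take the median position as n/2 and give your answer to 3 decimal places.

6.886

Cumulative frequencies: 12, 25, 47, 63
n = 63; position = n/2 = 31.5.
This falls in the class [6, 9): L = 6, F = 25, f = 22, h = 3.
Median ≈ 6 + ((31.5 − 25) / 22) × 3 = 6.8864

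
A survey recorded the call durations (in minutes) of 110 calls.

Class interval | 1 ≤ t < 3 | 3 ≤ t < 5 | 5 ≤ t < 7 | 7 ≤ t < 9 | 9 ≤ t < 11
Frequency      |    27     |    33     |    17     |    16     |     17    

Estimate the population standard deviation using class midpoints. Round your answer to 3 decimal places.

Midpoints: 2, 4, 6, 8, 10
n = 110, Σfm = 586, mean = 5.3273
Σfm² = 3972
Σf(m − x̄)² = Σfm² − (Σfm)²/n = 3972 − 586²/110 = 850.2182
Population variance = 850.2182 / 110 = 7.7293
Standard deviation = √7.7293 = 2.7802

2.780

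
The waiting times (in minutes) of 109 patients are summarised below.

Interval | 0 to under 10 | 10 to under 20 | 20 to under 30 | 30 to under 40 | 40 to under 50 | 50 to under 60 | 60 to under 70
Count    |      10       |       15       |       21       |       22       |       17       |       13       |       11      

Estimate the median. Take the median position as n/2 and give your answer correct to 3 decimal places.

33.864

Cumulative frequencies: 10, 25, 46, 68, 85, 98, 109
n = 109; position = n/2 = 54.5.
This falls in the class 30 to under 40: L = 30, F = 46, f = 22, h = 10.
Median ≈ 30 + ((54.5 − 46) / 22) × 10 = 33.8636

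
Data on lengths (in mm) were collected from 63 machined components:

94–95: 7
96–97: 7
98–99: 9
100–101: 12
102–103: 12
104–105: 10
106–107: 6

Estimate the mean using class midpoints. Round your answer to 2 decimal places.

100.69

Midpoints: 94.5, 96.5, 98.5, 100.5, 102.5, 104.5, 106.5
Σfm = 7×94.5 + 7×96.5 + 9×98.5 + 12×100.5 + 12×102.5 + 10×104.5 + 6×106.5 = 6343.5
n = Σf = 63
Mean = 6343.5 / 63 = 100.6905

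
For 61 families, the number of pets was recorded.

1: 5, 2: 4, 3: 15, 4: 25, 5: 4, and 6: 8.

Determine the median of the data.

Cumulative frequencies: 5, 9, 24, 49, 53, 61
n = 61, so the median is the value in position (n+1)/2 = 31.
Position 31 falls at value 4.

4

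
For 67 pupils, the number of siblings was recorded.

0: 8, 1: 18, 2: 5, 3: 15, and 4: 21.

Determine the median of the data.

Cumulative frequencies: 8, 26, 31, 46, 67
n = 67, so the median is the value in position (n+1)/2 = 34.
Position 34 falls at value 3.

3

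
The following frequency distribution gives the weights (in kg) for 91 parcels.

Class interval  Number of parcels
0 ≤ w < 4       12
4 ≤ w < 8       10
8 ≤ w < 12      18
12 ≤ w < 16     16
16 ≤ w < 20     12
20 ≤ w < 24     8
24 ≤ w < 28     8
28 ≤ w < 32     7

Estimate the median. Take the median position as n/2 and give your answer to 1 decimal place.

Cumulative frequencies: 12, 22, 40, 56, 68, 76, 84, 91
n = 91; position = n/2 = 45.5.
This falls in the class 12 ≤ w < 16: L = 12, F = 40, f = 16, h = 4.
Median ≈ 12 + ((45.5 − 40) / 16) × 4 = 13.3750

13.4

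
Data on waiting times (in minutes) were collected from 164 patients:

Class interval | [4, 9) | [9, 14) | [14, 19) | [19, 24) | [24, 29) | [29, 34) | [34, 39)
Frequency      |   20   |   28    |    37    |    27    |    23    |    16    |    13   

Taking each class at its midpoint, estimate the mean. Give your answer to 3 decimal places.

19.701

Midpoints: 6.5, 11.5, 16.5, 21.5, 26.5, 31.5, 36.5
Σfm = 20×6.5 + 28×11.5 + 37×16.5 + 27×21.5 + 23×26.5 + 16×31.5 + 13×36.5 = 3231
n = Σf = 164
Mean = 3231 / 164 = 19.7012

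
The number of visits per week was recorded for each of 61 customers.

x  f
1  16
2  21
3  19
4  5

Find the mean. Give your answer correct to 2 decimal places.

2.21

Values: 1, 2, 3, 4
Σfx = 16×1 + 21×2 + 19×3 + 5×4 = 135
n = Σf = 61
Mean = 135 / 61 = 2.2131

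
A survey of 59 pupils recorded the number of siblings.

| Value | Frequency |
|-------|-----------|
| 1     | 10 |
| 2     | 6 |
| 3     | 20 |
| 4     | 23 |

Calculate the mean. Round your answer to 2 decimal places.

Values: 1, 2, 3, 4
Σfx = 10×1 + 6×2 + 20×3 + 23×4 = 174
n = Σf = 59
Mean = 174 / 59 = 2.9492

2.95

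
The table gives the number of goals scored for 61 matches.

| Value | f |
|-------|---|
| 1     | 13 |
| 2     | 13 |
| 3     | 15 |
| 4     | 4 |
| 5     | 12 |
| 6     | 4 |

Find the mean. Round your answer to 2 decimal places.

Values: 1, 2, 3, 4, 5, 6
Σfx = 13×1 + 13×2 + 15×3 + 4×4 + 12×5 + 4×6 = 184
n = Σf = 61
Mean = 184 / 61 = 3.0164

3.02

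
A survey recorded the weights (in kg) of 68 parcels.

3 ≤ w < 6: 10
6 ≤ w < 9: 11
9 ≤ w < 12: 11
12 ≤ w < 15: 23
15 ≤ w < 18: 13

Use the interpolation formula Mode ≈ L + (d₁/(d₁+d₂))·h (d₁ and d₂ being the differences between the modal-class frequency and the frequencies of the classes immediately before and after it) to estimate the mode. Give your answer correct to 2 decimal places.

Modal class: 12 ≤ w < 15 (highest frequency 23).
d₁ = 23 − 11 = 12, d₂ = 23 − 13 = 10
Mode ≈ 12 + (12/(12+10)) × 3 = 12 + 1.6364 = 13.6364

13.64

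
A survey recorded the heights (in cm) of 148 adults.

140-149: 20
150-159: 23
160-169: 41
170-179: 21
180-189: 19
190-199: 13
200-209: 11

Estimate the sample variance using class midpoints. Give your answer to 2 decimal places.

Midpoints: 144.5, 154.5, 164.5, 174.5, 184.5, 194.5, 204.5
n = 148, Σfm = 25136, mean = 169.8378
Σfm² = 4314127
Σf(m − x̄)² = Σfm² − (Σfm)²/n = 4314127 − 25136²/148 = 45083.1081
Sample variance = 45083.1081 / 147 = 306.6878

306.69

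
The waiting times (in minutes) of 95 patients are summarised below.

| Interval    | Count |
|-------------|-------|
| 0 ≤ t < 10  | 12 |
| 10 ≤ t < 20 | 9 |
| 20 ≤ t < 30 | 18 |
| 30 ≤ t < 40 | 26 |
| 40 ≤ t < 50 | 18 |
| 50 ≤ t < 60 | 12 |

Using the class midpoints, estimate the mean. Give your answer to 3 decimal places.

31.842

Midpoints: 5, 15, 25, 35, 45, 55
Σfm = 12×5 + 9×15 + 18×25 + 26×35 + 18×45 + 12×55 = 3025
n = Σf = 95
Mean = 3025 / 95 = 31.8421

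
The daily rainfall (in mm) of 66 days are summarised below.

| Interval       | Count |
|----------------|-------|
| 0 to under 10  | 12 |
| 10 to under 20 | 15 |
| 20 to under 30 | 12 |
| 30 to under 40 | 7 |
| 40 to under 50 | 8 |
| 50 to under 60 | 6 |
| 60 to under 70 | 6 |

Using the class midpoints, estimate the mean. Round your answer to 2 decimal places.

28.94

Midpoints: 5, 15, 25, 35, 45, 55, 65
Σfm = 12×5 + 15×15 + 12×25 + 7×35 + 8×45 + 6×55 + 6×65 = 1910
n = Σf = 66
Mean = 1910 / 66 = 28.9394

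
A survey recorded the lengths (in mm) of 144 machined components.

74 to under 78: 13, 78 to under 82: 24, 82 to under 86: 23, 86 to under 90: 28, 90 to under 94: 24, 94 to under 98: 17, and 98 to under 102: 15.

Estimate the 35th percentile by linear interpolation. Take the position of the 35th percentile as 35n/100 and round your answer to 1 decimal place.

Cumulative frequencies: 13, 37, 60, 88, 112, 129, 144
n = 144; position = 35n/100 = 50.4.
This falls in the class 82 to under 86: L = 82, F = 37, f = 23, h = 4.
35th percentile ≈ 82 + ((50.4 − 37) / 23) × 4 = 84.3304

84.3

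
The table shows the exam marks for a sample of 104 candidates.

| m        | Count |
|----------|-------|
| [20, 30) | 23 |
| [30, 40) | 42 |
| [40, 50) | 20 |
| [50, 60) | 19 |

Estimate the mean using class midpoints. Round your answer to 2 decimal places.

Midpoints: 25, 35, 45, 55
Σfm = 23×25 + 42×35 + 20×45 + 19×55 = 3990
n = Σf = 104
Mean = 3990 / 104 = 38.3654

38.37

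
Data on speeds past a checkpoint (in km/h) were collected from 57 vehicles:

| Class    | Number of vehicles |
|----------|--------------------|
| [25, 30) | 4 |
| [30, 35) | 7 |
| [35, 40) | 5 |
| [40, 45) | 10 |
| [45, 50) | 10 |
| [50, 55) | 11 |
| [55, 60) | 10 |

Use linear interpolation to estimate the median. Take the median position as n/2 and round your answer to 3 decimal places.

Cumulative frequencies: 4, 11, 16, 26, 36, 47, 57
n = 57; position = n/2 = 28.5.
This falls in the class [45, 50): L = 45, F = 26, f = 10, h = 5.
Median ≈ 45 + ((28.5 − 26) / 10) × 5 = 46.2500

46.250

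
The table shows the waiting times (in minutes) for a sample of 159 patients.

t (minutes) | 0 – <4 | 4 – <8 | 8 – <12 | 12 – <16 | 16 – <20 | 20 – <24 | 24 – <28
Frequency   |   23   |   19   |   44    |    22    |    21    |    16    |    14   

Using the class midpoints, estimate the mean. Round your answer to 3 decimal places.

12.591

Midpoints: 2, 6, 10, 14, 18, 22, 26
Σfm = 23×2 + 19×6 + 44×10 + 22×14 + 21×18 + 16×22 + 14×26 = 2002
n = Σf = 159
Mean = 2002 / 159 = 12.5912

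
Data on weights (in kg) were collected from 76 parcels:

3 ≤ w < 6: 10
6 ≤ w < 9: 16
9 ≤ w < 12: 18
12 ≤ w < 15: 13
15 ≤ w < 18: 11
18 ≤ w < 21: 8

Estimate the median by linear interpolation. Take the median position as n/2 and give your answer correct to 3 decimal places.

Cumulative frequencies: 10, 26, 44, 57, 68, 76
n = 76; position = n/2 = 38.
This falls in the class 9 ≤ w < 12: L = 9, F = 26, f = 18, h = 3.
Median ≈ 9 + ((38 − 26) / 18) × 3 = 11.0000

11.000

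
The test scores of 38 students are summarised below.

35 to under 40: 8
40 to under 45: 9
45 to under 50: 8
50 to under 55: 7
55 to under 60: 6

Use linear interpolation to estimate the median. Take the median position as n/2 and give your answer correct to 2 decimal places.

46.25

Cumulative frequencies: 8, 17, 25, 32, 38
n = 38; position = n/2 = 19.
This falls in the class 45 to under 50: L = 45, F = 17, f = 8, h = 5.
Median ≈ 45 + ((19 − 17) / 8) × 5 = 46.2500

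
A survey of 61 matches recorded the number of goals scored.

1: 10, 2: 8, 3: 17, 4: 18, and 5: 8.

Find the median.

Cumulative frequencies: 10, 18, 35, 53, 61
n = 61, so the median is the value in position (n+1)/2 = 31.
Position 31 falls at value 3.

3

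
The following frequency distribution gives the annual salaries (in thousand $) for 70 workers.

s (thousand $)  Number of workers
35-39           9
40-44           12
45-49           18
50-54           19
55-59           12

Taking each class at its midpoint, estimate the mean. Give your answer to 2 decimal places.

Midpoints: 37, 42, 47, 52, 57
Σfm = 9×37 + 12×42 + 18×47 + 19×52 + 12×57 = 3355
n = Σf = 70
Mean = 3355 / 70 = 47.9286

47.93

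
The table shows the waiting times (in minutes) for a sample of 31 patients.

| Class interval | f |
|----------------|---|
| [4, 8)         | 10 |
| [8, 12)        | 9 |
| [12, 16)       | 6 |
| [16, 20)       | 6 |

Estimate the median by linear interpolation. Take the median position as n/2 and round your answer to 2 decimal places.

Cumulative frequencies: 10, 19, 25, 31
n = 31; position = n/2 = 15.5.
This falls in the class [8, 12): L = 8, F = 10, f = 9, h = 4.
Median ≈ 8 + ((15.5 − 10) / 9) × 4 = 10.4444

10.44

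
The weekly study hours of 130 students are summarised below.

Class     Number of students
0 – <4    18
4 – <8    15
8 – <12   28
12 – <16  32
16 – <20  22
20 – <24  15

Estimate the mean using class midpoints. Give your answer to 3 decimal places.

Midpoints: 2, 6, 10, 14, 18, 22
Σfm = 18×2 + 15×6 + 28×10 + 32×14 + 22×18 + 15×22 = 1580
n = Σf = 130
Mean = 1580 / 130 = 12.1538

12.154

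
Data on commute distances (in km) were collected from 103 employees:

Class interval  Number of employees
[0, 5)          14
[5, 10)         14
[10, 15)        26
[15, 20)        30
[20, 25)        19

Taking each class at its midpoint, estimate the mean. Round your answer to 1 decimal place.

Midpoints: 2.5, 7.5, 12.5, 17.5, 22.5
Σfm = 14×2.5 + 14×7.5 + 26×12.5 + 30×17.5 + 19×22.5 = 1417.5
n = Σf = 103
Mean = 1417.5 / 103 = 13.7621

13.8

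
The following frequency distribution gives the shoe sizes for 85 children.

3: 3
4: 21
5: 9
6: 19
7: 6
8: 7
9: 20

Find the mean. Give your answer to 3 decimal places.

Values: 3, 4, 5, 6, 7, 8, 9
Σfx = 3×3 + 21×4 + 9×5 + 19×6 + 6×7 + 7×8 + 20×9 = 530
n = Σf = 85
Mean = 530 / 85 = 6.2353

6.235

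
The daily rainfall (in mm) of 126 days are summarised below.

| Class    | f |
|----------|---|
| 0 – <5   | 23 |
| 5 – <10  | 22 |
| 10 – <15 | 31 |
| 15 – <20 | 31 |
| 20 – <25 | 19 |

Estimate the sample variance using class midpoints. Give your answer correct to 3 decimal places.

Midpoints: 2.5, 7.5, 12.5, 17.5, 22.5
n = 126, Σfm = 1580, mean = 12.5397
Σfm² = 25337.5
Σf(m − x̄)² = Σfm² − (Σfm)²/n = 25337.5 − 1580²/126 = 5524.8016
Sample variance = 5524.8016 / 125 = 44.1984

44.198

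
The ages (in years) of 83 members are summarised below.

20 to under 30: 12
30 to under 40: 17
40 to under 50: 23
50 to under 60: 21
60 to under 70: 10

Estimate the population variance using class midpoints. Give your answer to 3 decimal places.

151.807

Midpoints: 25, 35, 45, 55, 65
n = 83, Σfm = 3735, mean = 45.0000
Σfm² = 180675
Σf(m − x̄)² = Σfm² − (Σfm)²/n = 180675 − 3735²/83 = 12600.0000
Population variance = 12600.0000 / 83 = 151.8072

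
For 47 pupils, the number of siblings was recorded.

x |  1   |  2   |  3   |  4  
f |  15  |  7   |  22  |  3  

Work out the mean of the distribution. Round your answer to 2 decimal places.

2.28

Values: 1, 2, 3, 4
Σfx = 15×1 + 7×2 + 22×3 + 3×4 = 107
n = Σf = 47
Mean = 107 / 47 = 2.2766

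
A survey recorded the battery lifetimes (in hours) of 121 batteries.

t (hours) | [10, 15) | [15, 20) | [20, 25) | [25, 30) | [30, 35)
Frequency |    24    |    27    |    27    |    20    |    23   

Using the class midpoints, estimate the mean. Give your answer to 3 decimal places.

22.128

Midpoints: 12.5, 17.5, 22.5, 27.5, 32.5
Σfm = 24×12.5 + 27×17.5 + 27×22.5 + 20×27.5 + 23×32.5 = 2677.5
n = Σf = 121
Mean = 2677.5 / 121 = 22.1281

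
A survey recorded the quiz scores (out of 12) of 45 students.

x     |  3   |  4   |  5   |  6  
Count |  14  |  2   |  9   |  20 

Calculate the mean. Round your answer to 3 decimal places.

4.778

Values: 3, 4, 5, 6
Σfx = 14×3 + 2×4 + 9×5 + 20×6 = 215
n = Σf = 45
Mean = 215 / 45 = 4.7778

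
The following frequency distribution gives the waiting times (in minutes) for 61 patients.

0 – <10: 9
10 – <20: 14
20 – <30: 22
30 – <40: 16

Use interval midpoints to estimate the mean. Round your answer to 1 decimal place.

Midpoints: 5, 15, 25, 35
Σfm = 9×5 + 14×15 + 22×25 + 16×35 = 1365
n = Σf = 61
Mean = 1365 / 61 = 22.3770

22.4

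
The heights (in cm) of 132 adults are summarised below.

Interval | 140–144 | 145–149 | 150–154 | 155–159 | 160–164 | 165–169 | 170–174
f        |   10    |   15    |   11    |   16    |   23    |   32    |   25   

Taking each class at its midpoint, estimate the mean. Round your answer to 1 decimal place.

160.4

Midpoints: 142, 147, 152, 157, 162, 167, 172
Σfm = 10×142 + 15×147 + 11×152 + 16×157 + 23×162 + 32×167 + 25×172 = 21179
n = Σf = 132
Mean = 21179 / 132 = 160.4470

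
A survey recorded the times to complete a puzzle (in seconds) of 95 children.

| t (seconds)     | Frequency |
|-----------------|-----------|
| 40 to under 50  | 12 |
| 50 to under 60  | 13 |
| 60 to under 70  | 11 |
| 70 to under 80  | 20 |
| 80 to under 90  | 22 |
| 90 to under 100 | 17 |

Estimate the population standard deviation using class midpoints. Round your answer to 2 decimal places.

Midpoints: 45, 55, 65, 75, 85, 95
n = 95, Σfm = 6955, mean = 73.2105
Σfm² = 534975
Σf(m − x̄)² = Σfm² − (Σfm)²/n = 534975 − 6955²/95 = 25795.7895
Population variance = 25795.7895 / 95 = 271.5346
Standard deviation = √271.5346 = 16.4783

16.48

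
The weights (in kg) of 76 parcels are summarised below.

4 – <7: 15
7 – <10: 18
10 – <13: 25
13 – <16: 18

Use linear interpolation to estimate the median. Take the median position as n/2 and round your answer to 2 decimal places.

10.60

Cumulative frequencies: 15, 33, 58, 76
n = 76; position = n/2 = 38.
This falls in the class 10 – <13: L = 10, F = 33, f = 25, h = 3.
Median ≈ 10 + ((38 − 33) / 25) × 3 = 10.6000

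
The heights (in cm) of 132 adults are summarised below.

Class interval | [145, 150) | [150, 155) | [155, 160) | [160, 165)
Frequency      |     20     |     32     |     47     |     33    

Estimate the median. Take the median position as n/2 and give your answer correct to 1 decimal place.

Cumulative frequencies: 20, 52, 99, 132
n = 132; position = n/2 = 66.
This falls in the class [155, 160): L = 155, F = 52, f = 47, h = 5.
Median ≈ 155 + ((66 − 52) / 47) × 5 = 156.4894

156.5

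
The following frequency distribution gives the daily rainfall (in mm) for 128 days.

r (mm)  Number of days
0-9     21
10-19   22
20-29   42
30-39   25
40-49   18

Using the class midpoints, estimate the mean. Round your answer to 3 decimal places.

Midpoints: 4.5, 14.5, 24.5, 34.5, 44.5
Σfm = 21×4.5 + 22×14.5 + 42×24.5 + 25×34.5 + 18×44.5 = 3106
n = Σf = 128
Mean = 3106 / 128 = 24.2656

24.266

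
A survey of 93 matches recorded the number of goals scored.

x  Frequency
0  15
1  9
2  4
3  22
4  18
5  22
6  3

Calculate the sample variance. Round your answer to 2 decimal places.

Values: 0, 1, 2, 3, 4, 5, 6
n = 93, Σfx = 283, mean = 3.0430
Σfx² = 1169
Σf(x − x̄)² = Σfx² − (Σfx)²/n = 1169 − 283²/93 = 307.8280
Sample variance = 307.8280 / 92 = 3.3460

3.35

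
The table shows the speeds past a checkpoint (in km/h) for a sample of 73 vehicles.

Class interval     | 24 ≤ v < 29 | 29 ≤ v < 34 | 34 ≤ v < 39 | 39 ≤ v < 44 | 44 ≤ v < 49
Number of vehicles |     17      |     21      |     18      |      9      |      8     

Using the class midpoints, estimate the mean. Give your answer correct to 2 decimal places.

34.45

Midpoints: 26.5, 31.5, 36.5, 41.5, 46.5
Σfm = 17×26.5 + 21×31.5 + 18×36.5 + 9×41.5 + 8×46.5 = 2514.5
n = Σf = 73
Mean = 2514.5 / 73 = 34.4452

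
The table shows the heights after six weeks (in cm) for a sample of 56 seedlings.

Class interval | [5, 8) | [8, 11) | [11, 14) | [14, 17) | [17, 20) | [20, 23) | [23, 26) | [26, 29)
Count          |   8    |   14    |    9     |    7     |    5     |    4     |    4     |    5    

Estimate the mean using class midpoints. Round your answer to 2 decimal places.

14.64

Midpoints: 6.5, 9.5, 12.5, 15.5, 18.5, 21.5, 24.5, 27.5
Σfm = 8×6.5 + 14×9.5 + 9×12.5 + 7×15.5 + 5×18.5 + 4×21.5 + 4×24.5 + 5×27.5 = 820
n = Σf = 56
Mean = 820 / 56 = 14.6429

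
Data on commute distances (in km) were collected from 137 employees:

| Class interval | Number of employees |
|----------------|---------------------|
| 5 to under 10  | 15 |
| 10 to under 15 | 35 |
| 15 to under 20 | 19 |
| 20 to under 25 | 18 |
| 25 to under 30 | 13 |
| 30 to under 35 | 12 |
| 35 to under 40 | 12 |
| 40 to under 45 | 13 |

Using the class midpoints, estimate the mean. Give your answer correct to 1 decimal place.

Midpoints: 7.5, 12.5, 17.5, 22.5, 27.5, 32.5, 37.5, 42.5
Σfm = 15×7.5 + 35×12.5 + 19×17.5 + 18×22.5 + 13×27.5 + 12×32.5 + 12×37.5 + 13×42.5 = 3037.5
n = Σf = 137
Mean = 3037.5 / 137 = 22.1715

22.2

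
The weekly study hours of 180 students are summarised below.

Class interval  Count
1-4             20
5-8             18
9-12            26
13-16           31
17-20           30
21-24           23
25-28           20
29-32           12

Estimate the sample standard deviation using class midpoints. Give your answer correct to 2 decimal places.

8.19

Midpoints: 2.5, 6.5, 10.5, 14.5, 18.5, 22.5, 26.5, 30.5
n = 180, Σfm = 2858, mean = 15.8778
Σfm² = 57389
Σf(m − x̄)² = Σfm² − (Σfm)²/n = 57389 − 2858²/180 = 12010.3111
Sample variance = 12010.3111 / 179 = 67.0967
Standard deviation = √67.0967 = 8.1913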